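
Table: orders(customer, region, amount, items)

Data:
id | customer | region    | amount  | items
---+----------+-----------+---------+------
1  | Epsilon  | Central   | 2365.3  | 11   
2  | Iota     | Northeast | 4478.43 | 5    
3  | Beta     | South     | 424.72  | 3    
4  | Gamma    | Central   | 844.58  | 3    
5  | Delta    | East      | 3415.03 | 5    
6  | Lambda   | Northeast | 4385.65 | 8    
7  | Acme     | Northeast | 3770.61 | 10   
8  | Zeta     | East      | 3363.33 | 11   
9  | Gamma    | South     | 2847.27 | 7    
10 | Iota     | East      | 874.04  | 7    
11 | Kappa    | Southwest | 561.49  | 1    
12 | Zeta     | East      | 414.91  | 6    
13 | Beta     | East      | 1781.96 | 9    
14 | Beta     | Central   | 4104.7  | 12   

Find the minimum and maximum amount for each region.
SELECT region, MIN(amount), MAX(amount)
FROM orders
GROUP BY region

Result:
  Central: min=844.58, max=4104.70
  East: min=414.91, max=3415.03
  Northeast: min=3770.61, max=4478.43
  South: min=424.72, max=2847.27
  Southwest: min=561.49, max=561.49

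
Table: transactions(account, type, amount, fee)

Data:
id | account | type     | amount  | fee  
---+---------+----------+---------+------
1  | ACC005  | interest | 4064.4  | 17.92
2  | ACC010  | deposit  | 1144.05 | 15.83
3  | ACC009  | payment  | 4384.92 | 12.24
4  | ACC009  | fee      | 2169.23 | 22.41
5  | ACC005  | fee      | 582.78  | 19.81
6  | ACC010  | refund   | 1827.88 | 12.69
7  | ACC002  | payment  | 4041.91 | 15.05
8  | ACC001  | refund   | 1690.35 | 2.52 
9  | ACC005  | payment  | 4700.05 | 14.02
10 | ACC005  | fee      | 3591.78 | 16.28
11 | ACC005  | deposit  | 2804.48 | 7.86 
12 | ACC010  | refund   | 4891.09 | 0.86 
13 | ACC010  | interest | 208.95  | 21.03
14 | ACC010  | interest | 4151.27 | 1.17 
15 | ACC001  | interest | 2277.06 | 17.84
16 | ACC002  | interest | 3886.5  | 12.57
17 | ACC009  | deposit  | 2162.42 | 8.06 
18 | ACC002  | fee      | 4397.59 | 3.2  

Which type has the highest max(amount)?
SELECT type, MAX(amount) as val
FROM transactions
GROUP BY type
ORDER BY val DESC
LIMIT 1

Result: refund with max(amount) = 4891.09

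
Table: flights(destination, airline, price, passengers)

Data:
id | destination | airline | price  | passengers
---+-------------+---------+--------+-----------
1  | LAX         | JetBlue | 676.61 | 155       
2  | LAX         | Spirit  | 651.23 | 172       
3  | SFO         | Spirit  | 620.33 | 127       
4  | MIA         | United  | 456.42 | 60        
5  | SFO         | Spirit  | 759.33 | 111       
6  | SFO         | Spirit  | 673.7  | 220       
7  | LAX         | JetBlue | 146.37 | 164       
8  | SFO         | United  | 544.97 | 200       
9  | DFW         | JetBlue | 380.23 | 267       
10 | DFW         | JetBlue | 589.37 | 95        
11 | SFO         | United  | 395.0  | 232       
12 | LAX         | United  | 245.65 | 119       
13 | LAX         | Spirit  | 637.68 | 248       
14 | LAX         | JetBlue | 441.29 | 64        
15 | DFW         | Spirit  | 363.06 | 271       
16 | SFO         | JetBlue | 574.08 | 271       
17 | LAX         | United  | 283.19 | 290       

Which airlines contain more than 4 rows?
SELECT airline, COUNT(*) as cnt
FROM flights
GROUP BY airline
HAVING COUNT(*) > 4

Result:
  JetBlue: 6
  Spirit: 6
  United: 5

Note: HAVING filters groups after aggregation, WHERE filters rows before.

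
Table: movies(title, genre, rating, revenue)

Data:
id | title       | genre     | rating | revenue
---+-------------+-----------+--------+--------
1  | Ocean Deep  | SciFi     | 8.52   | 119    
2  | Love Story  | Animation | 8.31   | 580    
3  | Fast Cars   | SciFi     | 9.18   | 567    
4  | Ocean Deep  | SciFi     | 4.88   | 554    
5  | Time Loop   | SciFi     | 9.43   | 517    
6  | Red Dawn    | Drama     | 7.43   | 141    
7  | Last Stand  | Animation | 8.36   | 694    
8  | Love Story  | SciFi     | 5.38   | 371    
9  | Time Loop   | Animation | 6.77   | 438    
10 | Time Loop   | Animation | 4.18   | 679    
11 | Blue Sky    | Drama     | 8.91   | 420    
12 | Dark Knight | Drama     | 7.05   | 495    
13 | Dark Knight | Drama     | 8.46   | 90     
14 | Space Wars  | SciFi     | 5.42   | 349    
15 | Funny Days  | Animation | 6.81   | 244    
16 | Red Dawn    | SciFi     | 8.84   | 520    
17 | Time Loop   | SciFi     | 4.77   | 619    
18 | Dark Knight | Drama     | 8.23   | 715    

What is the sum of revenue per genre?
SELECT genre, SUM(revenue) as result
FROM movies
GROUP BY genre

Result:
  Animation: 2635
  Drama: 1861
  SciFi: 3616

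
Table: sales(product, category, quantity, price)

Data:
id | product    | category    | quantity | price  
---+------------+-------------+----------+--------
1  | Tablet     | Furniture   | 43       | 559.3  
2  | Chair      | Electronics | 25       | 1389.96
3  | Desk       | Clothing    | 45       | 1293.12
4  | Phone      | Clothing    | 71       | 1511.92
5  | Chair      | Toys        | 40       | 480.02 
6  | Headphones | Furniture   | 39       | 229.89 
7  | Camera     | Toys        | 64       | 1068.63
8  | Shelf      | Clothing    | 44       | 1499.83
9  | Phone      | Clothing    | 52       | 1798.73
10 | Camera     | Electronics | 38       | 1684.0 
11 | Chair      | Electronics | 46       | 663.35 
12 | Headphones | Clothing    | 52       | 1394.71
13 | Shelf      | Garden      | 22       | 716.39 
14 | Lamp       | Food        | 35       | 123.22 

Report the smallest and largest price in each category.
SELECT category, MIN(price), MAX(price)
FROM sales
GROUP BY category

Result:
  Clothing: min=1293.12, max=1798.73
  Electronics: min=663.35, max=1684.00
  Food: min=123.22, max=123.22
  Furniture: min=229.89, max=559.30
  Garden: min=716.39, max=716.39
  Toys: min=480.02, max=1068.63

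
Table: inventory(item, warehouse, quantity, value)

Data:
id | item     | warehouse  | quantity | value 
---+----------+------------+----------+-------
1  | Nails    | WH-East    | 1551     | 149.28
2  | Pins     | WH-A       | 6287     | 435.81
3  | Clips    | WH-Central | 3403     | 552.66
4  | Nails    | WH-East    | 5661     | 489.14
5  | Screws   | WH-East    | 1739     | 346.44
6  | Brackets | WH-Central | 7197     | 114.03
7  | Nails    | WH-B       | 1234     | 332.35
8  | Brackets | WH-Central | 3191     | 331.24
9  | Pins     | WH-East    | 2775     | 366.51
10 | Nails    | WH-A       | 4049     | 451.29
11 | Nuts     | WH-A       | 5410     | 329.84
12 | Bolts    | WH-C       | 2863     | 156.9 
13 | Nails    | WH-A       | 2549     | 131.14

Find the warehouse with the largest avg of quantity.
SELECT warehouse, AVG(quantity) as val
FROM inventory
GROUP BY warehouse
ORDER BY val DESC
LIMIT 1

Result: WH-Central with avg(quantity) = 4597.00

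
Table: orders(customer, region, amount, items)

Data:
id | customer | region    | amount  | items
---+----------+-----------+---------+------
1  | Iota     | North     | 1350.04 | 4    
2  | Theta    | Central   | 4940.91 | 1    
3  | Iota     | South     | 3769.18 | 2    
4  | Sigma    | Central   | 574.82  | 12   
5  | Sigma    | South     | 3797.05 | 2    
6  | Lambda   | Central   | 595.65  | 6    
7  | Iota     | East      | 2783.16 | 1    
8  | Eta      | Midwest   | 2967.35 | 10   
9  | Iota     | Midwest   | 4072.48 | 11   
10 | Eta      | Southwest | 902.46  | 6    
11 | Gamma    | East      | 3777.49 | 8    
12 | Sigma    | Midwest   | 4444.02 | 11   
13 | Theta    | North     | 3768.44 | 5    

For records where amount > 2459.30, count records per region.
SELECT region, COUNT(*)
FROM orders
WHERE amount > 2459.30
GROUP BY region

Note: WHERE filters rows before grouping.

Result:
  Central: 1
  East: 2
  Midwest: 3
  North: 1
  South: 2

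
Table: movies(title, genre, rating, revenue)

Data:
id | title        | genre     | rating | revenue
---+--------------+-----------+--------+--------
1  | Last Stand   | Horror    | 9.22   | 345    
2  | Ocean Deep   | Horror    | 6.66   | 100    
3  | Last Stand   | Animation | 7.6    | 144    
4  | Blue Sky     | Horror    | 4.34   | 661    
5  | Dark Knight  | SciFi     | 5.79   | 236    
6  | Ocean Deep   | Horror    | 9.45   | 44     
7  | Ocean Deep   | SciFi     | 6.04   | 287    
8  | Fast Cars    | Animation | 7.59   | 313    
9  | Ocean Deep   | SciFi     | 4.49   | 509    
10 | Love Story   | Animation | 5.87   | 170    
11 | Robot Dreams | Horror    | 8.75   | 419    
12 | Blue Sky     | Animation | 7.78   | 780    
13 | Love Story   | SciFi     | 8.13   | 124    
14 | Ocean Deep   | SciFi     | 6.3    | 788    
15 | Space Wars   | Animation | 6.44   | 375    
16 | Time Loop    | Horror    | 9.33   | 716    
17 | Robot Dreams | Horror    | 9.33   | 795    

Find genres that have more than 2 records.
SELECT genre, COUNT(*) as cnt
FROM movies
GROUP BY genre
HAVING COUNT(*) > 2

Result:
  Animation: 5
  Horror: 7
  SciFi: 5

Note: HAVING filters groups after aggregation, WHERE filters rows before.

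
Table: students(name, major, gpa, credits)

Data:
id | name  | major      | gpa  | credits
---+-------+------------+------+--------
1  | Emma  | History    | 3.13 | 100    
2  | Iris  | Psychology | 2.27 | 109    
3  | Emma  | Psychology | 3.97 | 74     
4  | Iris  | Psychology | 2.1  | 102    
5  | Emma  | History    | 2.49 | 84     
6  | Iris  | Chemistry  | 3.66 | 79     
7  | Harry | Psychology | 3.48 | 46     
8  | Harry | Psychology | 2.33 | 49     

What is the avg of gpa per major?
SELECT major, AVG(gpa) as result
FROM students
GROUP BY major

Result:
  Chemistry: 3.66
  History: 2.81
  Psychology: 2.83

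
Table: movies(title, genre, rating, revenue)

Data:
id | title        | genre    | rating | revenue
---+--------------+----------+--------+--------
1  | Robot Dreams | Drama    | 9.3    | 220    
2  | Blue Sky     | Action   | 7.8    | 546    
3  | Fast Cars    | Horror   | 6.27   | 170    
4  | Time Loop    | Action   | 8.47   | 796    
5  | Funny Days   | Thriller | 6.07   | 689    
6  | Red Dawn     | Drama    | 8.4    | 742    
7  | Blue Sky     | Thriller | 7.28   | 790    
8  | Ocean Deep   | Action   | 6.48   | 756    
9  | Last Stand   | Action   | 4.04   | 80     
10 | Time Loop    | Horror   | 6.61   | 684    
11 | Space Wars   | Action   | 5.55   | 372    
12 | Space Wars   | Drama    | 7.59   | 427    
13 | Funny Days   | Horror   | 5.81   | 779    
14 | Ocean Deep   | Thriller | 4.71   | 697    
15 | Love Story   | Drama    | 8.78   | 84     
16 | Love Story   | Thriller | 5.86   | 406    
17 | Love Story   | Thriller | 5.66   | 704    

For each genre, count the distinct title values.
SELECT genre, COUNT(DISTINCT title)
FROM movies
GROUP BY genre

Result:
  Action: 5 distinct
  Drama: 4 distinct
  Horror: 3 distinct
  Thriller: 4 distinct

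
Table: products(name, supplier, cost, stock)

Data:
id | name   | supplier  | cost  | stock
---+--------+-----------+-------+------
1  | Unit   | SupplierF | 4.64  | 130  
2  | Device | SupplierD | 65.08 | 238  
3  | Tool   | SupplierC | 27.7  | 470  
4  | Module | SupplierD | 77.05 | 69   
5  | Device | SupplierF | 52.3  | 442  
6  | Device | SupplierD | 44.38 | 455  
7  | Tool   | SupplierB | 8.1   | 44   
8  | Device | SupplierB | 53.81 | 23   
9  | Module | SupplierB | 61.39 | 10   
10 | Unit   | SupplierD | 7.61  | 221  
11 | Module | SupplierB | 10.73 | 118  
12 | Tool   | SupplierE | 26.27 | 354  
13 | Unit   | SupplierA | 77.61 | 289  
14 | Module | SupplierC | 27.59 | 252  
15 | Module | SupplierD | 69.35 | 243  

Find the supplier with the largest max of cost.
SELECT supplier, MAX(cost) as val
FROM products
GROUP BY supplier
ORDER BY val DESC
LIMIT 1

Result: SupplierA with max(cost) = 77.61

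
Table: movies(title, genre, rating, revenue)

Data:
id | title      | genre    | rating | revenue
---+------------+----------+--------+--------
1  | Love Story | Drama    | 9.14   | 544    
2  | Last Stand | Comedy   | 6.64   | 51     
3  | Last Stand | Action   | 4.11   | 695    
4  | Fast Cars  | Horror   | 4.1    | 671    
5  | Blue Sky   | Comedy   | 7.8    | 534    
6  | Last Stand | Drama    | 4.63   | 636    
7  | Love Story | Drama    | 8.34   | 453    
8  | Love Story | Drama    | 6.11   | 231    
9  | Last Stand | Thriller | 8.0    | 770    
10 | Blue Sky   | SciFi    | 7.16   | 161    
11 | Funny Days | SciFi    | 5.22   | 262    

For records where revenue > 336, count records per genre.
SELECT genre, COUNT(*)
FROM movies
WHERE revenue > 336
GROUP BY genre

Note: WHERE filters rows before grouping.

Result:
  Action: 1
  Comedy: 1
  Drama: 3
  Horror: 1
  Thriller: 1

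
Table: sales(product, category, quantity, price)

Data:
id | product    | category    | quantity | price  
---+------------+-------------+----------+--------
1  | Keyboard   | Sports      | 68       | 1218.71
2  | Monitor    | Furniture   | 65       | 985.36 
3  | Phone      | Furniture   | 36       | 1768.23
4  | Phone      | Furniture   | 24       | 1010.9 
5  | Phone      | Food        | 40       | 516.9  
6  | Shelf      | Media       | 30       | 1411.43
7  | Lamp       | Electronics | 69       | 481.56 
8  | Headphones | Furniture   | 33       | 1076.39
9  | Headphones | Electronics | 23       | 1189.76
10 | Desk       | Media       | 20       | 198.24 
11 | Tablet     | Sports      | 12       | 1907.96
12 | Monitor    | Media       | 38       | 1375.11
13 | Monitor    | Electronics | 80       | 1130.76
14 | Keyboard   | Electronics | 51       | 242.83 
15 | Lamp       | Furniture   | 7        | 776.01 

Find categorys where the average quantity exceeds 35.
SELECT category, AVG(quantity)
FROM sales
GROUP BY category
HAVING AVG(quantity) > 35

Result:
  Electronics: avg=55.75
  Food: avg=40.00
  Sports: avg=40.00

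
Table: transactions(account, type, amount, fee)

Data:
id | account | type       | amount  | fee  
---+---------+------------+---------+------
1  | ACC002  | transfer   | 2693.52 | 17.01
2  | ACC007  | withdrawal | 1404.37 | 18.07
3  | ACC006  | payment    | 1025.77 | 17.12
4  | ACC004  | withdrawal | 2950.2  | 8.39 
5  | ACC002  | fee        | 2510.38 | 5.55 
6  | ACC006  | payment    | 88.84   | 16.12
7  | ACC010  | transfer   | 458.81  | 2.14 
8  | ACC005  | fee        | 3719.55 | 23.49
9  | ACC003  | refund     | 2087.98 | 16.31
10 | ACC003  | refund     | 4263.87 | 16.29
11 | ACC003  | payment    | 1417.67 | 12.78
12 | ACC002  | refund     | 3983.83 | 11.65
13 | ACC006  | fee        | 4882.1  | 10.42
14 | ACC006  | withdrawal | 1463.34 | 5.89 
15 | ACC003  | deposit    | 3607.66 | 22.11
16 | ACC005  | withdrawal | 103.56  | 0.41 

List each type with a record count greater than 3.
SELECT type, COUNT(*) as cnt
FROM transactions
GROUP BY type
HAVING COUNT(*) > 3

Result:
  withdrawal: 4

Note: HAVING filters groups after aggregation, WHERE filters rows before.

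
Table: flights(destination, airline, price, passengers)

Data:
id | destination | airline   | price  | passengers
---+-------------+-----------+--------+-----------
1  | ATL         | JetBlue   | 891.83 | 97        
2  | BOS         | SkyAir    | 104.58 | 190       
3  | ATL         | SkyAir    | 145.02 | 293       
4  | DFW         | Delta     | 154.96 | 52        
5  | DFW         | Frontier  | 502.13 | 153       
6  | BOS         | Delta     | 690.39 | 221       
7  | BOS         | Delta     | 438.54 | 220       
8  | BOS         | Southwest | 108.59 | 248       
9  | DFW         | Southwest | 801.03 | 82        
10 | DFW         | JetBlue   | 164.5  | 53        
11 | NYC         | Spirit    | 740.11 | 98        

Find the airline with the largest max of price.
SELECT airline, MAX(price) as val
FROM flights
GROUP BY airline
ORDER BY val DESC
LIMIT 1

Result: JetBlue with max(price) = 891.83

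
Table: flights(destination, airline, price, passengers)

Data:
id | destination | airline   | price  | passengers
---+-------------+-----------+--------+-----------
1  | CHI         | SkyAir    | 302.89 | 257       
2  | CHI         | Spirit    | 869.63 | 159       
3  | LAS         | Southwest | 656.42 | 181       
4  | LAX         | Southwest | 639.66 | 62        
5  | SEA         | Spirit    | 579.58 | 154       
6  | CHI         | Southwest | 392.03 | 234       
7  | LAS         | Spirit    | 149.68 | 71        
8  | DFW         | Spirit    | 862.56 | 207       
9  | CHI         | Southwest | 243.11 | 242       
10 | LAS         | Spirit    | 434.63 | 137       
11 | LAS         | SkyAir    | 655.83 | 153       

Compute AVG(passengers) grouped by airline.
SELECT airline, AVG(passengers) as result
FROM flights
GROUP BY airline

Result:
  SkyAir: 205.00
  Southwest: 179.75
  Spirit: 145.60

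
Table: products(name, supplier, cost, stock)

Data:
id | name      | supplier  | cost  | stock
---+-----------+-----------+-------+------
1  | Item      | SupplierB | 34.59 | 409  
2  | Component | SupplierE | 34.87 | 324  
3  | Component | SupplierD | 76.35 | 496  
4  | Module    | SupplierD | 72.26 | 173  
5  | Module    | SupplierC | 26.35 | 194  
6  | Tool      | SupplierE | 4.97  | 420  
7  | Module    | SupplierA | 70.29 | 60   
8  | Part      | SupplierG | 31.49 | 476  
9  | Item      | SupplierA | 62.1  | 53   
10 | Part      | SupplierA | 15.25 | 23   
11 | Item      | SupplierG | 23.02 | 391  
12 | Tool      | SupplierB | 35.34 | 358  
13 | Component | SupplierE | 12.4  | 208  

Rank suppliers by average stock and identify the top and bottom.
SELECT supplier, AVG(stock)
FROM products
GROUP BY supplier
ORDER BY AVG(stock)

All groups:
  SupplierA: 45.33
  SupplierC: 194.00
  SupplierE: 317.33
  SupplierD: 334.50
  SupplierB: 383.50
  SupplierG: 433.50

Highest: SupplierG (433.50)
Lowest: SupplierA (45.33)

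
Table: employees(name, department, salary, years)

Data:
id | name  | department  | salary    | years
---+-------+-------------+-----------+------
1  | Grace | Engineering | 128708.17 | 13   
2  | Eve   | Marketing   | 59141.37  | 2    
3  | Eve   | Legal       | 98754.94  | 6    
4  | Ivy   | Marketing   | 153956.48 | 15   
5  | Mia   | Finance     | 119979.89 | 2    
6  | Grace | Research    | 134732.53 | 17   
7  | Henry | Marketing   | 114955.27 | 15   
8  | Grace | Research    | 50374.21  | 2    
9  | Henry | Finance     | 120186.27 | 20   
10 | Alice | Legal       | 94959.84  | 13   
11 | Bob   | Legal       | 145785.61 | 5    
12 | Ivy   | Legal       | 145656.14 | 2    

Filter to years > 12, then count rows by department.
SELECT department, COUNT(*)
FROM employees
WHERE years > 12
GROUP BY department

Note: WHERE filters rows before grouping.

Result:
  Engineering: 1
  Finance: 1
  Legal: 1
  Marketing: 2
  Research: 1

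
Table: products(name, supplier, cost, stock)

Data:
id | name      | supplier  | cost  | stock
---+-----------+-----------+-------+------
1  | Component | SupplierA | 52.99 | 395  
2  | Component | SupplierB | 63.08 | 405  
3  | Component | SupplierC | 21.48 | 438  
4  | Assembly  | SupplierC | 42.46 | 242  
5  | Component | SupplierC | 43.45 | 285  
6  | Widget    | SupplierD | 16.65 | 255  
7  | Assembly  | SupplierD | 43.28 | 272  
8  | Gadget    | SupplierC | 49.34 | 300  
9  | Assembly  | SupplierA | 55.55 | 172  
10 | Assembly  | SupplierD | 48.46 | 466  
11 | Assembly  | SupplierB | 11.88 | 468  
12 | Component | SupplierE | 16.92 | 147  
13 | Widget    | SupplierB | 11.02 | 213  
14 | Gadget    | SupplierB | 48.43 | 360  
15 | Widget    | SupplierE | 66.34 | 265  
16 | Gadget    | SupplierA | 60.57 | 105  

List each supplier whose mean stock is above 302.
SELECT supplier, AVG(stock)
FROM products
GROUP BY supplier
HAVING AVG(stock) > 302

Result:
  SupplierB: avg=361.50
  SupplierC: avg=316.25
  SupplierD: avg=331.00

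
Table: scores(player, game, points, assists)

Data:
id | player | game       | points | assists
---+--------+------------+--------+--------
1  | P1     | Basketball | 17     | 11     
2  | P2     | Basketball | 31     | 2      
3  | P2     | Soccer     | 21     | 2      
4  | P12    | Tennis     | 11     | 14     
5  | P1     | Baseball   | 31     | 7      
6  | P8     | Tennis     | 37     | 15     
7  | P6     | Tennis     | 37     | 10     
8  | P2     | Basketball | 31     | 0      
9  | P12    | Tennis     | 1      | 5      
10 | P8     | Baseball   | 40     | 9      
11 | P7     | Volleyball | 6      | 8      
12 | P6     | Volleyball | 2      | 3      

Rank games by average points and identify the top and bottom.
SELECT game, AVG(points)
FROM scores
GROUP BY game
ORDER BY AVG(points)

All groups:
  Volleyball: 4.00
  Soccer: 21.00
  Tennis: 21.50
  Basketball: 26.33
  Baseball: 35.50

Highest: Baseball (35.50)
Lowest: Volleyball (4.00)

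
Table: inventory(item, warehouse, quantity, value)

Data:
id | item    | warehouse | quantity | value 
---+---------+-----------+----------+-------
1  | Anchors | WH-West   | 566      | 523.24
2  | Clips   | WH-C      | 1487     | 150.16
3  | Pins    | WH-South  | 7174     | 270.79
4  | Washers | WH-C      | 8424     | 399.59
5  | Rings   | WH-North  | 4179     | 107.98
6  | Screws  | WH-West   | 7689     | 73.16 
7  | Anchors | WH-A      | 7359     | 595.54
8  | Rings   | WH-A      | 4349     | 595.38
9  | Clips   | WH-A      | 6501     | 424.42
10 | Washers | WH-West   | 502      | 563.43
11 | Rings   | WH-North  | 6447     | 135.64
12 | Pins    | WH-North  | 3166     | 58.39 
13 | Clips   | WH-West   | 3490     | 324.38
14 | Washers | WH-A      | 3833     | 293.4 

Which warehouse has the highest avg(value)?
SELECT warehouse, AVG(value) as val
FROM inventory
GROUP BY warehouse
ORDER BY val DESC
LIMIT 1

Result: WH-A with avg(value) = 477.19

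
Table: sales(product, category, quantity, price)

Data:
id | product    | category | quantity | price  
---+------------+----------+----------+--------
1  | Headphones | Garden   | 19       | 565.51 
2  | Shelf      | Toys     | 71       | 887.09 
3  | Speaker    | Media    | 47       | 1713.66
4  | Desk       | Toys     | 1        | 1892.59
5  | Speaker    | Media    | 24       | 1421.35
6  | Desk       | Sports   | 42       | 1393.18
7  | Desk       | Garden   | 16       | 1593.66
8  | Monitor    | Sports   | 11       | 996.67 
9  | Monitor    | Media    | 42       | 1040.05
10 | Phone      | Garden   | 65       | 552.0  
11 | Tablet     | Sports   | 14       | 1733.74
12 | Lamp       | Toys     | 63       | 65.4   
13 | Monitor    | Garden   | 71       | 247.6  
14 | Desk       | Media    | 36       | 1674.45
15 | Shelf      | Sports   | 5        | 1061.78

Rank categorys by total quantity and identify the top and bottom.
SELECT category, SUM(quantity)
FROM sales
GROUP BY category
ORDER BY SUM(quantity)

All groups:
  Sports: 72
  Toys: 135
  Media: 149
  Garden: 171

Highest: Garden (171)
Lowest: Sports (72)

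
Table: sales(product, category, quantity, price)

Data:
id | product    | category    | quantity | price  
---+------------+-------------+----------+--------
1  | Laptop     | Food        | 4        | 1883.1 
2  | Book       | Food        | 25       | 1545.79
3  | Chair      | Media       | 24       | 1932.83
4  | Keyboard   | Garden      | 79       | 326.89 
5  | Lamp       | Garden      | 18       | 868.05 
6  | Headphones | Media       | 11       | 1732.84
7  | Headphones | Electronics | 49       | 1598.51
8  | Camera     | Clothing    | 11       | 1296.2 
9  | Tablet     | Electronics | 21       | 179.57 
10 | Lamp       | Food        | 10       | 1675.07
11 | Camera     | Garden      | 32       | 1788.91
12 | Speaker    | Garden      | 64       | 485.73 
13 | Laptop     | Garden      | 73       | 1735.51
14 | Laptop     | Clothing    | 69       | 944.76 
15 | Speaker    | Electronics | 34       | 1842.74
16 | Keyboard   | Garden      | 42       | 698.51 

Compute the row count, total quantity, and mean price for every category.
SELECT category,
       COUNT(*) as cnt,
       SUM(quantity) as total_quantity,
       AVG(price) as avg_price
FROM sales
GROUP BY category

Result:
  Clothing: 2 records, 80 total quantity, 1120.48 avg price
  Electronics: 3 records, 104 total quantity, 1206.94 avg price
  Food: 3 records, 39 total quantity, 1701.32 avg price
  Garden: 6 records, 308 total quantity, 983.93 avg price
  Media: 2 records, 35 total quantity, 1832.84 avg price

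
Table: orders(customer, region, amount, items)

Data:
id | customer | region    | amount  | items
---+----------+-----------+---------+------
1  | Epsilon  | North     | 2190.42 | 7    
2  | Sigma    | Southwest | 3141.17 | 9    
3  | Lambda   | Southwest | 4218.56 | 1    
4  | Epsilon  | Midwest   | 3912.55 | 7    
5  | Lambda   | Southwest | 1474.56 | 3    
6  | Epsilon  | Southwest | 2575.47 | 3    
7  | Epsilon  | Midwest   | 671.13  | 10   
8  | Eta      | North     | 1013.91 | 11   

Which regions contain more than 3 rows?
SELECT region, COUNT(*) as cnt
FROM orders
GROUP BY region
HAVING COUNT(*) > 3

Result:
  Southwest: 4

Note: HAVING filters groups after aggregation, WHERE filters rows before.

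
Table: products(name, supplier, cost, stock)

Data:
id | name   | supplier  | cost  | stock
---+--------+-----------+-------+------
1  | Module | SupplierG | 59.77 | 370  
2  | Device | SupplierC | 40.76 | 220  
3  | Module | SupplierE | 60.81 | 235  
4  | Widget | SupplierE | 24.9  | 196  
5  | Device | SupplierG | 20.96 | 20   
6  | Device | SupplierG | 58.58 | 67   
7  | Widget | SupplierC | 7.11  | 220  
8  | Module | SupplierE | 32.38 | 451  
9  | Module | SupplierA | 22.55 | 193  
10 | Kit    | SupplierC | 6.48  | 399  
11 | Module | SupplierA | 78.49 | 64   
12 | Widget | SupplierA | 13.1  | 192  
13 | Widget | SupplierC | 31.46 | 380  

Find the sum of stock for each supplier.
SELECT supplier, SUM(stock) as result
FROM products
GROUP BY supplier

Result:
  SupplierA: 449
  SupplierC: 1219
  SupplierE: 882
  SupplierG: 457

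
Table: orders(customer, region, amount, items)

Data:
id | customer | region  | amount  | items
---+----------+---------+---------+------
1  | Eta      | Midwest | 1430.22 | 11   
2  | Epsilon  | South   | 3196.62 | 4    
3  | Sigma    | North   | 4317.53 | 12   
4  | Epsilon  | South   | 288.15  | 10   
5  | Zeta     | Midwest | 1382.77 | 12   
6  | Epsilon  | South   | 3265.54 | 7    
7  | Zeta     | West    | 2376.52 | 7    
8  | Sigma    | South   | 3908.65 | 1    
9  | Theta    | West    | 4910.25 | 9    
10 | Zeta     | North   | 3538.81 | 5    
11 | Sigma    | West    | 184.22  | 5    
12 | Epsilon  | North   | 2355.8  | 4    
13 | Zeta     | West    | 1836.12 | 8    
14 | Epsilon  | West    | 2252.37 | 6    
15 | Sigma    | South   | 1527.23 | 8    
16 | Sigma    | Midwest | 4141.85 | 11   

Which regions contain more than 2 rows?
SELECT region, COUNT(*) as cnt
FROM orders
GROUP BY region
HAVING COUNT(*) > 2

Result:
  Midwest: 3
  North: 3
  South: 5
  West: 5

Note: HAVING filters groups after aggregation, WHERE filters rows before.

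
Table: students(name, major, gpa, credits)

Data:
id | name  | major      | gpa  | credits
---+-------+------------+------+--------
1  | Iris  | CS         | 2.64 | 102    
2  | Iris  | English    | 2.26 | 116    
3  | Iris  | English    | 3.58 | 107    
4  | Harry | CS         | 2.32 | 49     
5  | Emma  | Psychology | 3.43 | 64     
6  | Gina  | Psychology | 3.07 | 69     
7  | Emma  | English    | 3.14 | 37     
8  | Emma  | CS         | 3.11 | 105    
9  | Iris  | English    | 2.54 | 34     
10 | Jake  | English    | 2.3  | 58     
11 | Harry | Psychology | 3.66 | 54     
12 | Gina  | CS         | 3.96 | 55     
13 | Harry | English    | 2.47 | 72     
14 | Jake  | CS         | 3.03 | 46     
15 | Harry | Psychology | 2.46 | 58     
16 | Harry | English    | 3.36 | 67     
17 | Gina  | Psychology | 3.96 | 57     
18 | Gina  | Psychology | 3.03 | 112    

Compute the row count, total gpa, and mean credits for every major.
SELECT major,
       COUNT(*) as cnt,
       SUM(gpa) as total_gpa,
       AVG(credits) as avg_credits
FROM students
GROUP BY major

Result:
  CS: 5 records, 15.06 total gpa, 71.40 avg credits
  English: 7 records, 19.65 total gpa, 70.14 avg credits
  Psychology: 6 records, 19.61 total gpa, 69.00 avg credits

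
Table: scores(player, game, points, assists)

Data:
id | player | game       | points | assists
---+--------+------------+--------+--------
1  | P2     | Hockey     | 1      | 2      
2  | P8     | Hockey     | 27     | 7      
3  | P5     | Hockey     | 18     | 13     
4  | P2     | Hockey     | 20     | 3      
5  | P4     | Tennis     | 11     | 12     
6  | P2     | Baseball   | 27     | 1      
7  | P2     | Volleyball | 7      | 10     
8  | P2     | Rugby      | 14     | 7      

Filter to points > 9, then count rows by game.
SELECT game, COUNT(*)
FROM scores
WHERE points > 9
GROUP BY game

Note: WHERE filters rows before grouping.

Result:
  Baseball: 1
  Hockey: 3
  Rugby: 1
  Tennis: 1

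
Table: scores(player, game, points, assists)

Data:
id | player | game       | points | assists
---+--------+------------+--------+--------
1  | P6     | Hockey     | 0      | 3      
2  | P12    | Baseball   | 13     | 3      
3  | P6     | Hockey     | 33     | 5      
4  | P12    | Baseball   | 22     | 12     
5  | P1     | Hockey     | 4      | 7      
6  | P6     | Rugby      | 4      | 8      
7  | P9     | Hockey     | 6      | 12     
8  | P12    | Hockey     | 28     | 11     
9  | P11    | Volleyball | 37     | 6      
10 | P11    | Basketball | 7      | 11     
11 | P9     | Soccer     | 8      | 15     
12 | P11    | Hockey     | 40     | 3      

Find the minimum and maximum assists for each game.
SELECT game, MIN(assists), MAX(assists)
FROM scores
GROUP BY game

Result:
  Baseball: min=3, max=12
  Basketball: min=11, max=11
  Hockey: min=3, max=12
  Rugby: min=8, max=8
  Soccer: min=15, max=15
  Volleyball: min=6, max=6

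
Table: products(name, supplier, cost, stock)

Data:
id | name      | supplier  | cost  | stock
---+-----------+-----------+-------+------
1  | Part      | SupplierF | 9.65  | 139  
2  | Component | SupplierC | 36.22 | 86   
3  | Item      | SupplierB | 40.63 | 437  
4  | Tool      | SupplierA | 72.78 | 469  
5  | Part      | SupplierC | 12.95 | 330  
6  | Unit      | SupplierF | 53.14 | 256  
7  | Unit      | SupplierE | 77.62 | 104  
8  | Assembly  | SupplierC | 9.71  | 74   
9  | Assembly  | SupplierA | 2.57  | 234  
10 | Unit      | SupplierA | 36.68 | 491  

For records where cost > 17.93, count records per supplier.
SELECT supplier, COUNT(*)
FROM products
WHERE cost > 17.93
GROUP BY supplier

Note: WHERE filters rows before grouping.

Result:
  SupplierA: 2
  SupplierB: 1
  SupplierC: 1
  SupplierE: 1
  SupplierF: 1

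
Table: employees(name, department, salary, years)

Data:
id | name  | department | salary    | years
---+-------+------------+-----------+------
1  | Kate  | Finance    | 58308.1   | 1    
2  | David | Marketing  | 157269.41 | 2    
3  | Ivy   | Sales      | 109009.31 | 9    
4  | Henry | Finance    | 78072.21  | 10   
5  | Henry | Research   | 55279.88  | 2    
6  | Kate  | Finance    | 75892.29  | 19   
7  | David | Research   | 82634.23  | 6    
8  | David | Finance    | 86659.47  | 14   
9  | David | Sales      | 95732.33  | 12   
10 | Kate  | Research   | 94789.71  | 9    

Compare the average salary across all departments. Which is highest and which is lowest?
SELECT department, AVG(salary)
FROM employees
GROUP BY department
ORDER BY AVG(salary)

All groups:
  Finance: 74733.02
  Research: 77567.94
  Sales: 102370.82
  Marketing: 157269.41

Highest: Marketing (157269.41)
Lowest: Finance (74733.02)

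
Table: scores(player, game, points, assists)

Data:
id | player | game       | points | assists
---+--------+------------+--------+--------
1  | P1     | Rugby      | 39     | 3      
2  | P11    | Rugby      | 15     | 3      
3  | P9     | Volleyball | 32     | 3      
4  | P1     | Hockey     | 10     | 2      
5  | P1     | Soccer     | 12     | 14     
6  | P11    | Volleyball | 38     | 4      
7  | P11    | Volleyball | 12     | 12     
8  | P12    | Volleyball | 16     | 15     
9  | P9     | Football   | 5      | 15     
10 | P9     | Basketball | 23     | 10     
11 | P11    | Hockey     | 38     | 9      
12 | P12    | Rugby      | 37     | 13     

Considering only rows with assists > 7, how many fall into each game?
SELECT game, COUNT(*)
FROM scores
WHERE assists > 7
GROUP BY game

Note: WHERE filters rows before grouping.

Result:
  Basketball: 1
  Football: 1
  Hockey: 1
  Rugby: 1
  Soccer: 1
  Volleyball: 2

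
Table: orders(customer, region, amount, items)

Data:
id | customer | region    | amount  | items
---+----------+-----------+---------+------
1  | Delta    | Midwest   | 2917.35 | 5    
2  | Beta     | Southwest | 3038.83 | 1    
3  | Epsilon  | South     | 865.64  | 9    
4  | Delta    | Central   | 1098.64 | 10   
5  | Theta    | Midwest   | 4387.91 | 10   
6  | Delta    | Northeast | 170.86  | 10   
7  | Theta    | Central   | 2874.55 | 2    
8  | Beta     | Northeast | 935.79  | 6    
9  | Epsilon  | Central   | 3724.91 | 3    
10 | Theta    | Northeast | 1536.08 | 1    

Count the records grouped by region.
SELECT region, COUNT(*) as count
FROM orders
GROUP BY region

Result:
  Central: 3
  Midwest: 2
  Northeast: 3
  South: 1
  Southwest: 1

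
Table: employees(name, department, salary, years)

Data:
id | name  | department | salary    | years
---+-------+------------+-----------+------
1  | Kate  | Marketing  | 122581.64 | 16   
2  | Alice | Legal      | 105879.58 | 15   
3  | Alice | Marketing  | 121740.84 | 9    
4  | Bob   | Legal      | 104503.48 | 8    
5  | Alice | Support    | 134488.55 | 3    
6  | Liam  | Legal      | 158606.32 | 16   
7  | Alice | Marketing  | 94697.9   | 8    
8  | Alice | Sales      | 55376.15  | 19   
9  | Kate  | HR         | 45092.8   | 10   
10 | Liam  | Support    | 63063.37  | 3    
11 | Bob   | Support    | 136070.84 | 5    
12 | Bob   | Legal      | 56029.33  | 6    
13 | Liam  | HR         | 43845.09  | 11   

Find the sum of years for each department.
SELECT department, SUM(years) as result
FROM employees
GROUP BY department

Result:
  HR: 21
  Legal: 45
  Marketing: 33
  Sales: 19
  Support: 11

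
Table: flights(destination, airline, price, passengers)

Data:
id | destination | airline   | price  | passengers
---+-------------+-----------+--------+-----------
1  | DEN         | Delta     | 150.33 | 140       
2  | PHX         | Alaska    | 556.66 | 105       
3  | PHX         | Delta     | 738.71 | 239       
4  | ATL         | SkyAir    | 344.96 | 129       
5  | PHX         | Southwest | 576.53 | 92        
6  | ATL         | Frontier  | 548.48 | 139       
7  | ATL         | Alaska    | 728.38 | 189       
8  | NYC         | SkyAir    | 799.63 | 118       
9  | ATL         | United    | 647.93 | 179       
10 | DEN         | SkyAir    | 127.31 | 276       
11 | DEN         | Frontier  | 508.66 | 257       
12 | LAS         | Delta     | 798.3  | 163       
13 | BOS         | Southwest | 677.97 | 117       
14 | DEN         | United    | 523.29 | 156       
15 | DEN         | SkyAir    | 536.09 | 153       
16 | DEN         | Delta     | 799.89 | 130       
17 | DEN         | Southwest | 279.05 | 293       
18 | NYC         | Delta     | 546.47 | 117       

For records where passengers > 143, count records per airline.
SELECT airline, COUNT(*)
FROM flights
WHERE passengers > 143
GROUP BY airline

Note: WHERE filters rows before grouping.

Result:
  Alaska: 1
  Delta: 2
  Frontier: 1
  SkyAir: 2
  Southwest: 1
  United: 2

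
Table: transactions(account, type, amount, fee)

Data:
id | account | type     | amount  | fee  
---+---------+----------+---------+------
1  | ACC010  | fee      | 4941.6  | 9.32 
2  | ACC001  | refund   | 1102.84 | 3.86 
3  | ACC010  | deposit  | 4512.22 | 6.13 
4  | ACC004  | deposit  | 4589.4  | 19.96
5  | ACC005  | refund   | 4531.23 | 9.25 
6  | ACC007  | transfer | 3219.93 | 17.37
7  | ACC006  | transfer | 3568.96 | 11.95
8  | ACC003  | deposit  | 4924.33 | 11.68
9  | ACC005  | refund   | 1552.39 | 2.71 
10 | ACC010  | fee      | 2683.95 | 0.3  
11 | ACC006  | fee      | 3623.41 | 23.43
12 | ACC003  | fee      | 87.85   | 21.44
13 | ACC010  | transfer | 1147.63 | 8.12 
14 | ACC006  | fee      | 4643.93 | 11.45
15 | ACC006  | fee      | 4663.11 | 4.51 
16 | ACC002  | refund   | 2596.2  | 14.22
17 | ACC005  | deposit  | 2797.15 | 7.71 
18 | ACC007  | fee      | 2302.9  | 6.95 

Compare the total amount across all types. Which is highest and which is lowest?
SELECT type, SUM(amount)
FROM transactions
GROUP BY type
ORDER BY SUM(amount)

All groups:
  transfer: 7936.52
  refund: 9782.66
  deposit: 16823.10
  fee: 22946.75

Highest: fee (22946.75)
Lowest: transfer (7936.52)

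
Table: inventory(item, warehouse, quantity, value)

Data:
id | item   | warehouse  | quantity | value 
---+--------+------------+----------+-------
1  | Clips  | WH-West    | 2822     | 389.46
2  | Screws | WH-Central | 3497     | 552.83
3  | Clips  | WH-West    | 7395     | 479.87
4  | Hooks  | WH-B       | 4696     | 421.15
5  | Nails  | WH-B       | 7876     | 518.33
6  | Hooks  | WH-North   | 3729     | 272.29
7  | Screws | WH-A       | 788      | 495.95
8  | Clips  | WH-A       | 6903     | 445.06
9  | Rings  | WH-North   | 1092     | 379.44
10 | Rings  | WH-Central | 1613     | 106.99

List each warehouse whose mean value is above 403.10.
SELECT warehouse, AVG(value)
FROM inventory
GROUP BY warehouse
HAVING AVG(value) > 403.10

Result:
  WH-A: avg=470.51
  WH-B: avg=469.74
  WH-West: avg=434.67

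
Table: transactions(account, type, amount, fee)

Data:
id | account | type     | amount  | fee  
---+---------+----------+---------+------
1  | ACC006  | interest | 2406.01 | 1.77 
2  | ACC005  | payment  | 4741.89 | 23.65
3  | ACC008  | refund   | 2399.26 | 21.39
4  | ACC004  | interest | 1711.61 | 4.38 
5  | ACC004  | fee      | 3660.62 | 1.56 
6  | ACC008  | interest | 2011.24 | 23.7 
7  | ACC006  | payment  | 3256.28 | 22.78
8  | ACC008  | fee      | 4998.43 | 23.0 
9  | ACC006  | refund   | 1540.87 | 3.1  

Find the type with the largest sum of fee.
SELECT type, SUM(fee) as val
FROM transactions
GROUP BY type
ORDER BY val DESC
LIMIT 1

Result: payment with sum(fee) = 46.43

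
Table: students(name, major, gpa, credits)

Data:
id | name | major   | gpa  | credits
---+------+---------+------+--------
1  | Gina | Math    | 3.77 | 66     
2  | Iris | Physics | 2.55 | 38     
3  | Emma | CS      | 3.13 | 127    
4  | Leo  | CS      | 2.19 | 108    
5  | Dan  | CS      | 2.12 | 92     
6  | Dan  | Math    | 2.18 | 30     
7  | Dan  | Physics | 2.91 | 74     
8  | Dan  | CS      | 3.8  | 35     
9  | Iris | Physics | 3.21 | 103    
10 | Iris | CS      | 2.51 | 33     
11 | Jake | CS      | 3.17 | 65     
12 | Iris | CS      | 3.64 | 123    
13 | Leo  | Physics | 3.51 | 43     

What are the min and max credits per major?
SELECT major, MIN(credits), MAX(credits)
FROM students
GROUP BY major

Result:
  CS: min=33, max=127
  Math: min=30, max=66
  Physics: min=38, max=103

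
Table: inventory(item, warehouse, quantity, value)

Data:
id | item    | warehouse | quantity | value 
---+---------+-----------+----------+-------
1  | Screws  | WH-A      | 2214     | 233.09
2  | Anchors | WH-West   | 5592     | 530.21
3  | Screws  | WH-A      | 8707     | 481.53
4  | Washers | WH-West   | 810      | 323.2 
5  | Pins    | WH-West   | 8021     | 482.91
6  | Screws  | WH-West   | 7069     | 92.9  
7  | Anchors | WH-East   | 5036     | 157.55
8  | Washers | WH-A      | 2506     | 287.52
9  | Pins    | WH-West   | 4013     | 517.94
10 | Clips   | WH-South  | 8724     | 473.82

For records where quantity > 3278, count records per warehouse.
SELECT warehouse, COUNT(*)
FROM inventory
WHERE quantity > 3278
GROUP BY warehouse

Note: WHERE filters rows before grouping.

Result:
  WH-A: 1
  WH-East: 1
  WH-South: 1
  WH-West: 4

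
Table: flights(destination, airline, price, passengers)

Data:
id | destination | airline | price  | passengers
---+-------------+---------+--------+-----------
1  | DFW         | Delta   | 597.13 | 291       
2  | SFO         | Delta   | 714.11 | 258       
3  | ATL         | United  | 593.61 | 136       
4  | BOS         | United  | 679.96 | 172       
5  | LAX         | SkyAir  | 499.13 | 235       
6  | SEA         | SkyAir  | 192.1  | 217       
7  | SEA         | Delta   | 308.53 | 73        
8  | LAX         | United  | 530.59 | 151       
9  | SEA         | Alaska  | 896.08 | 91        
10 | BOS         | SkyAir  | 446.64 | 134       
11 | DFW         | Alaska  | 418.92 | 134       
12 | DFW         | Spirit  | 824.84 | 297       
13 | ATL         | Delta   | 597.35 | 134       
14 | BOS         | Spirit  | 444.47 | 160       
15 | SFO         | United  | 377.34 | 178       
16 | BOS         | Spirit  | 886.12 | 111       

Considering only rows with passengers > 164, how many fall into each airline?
SELECT airline, COUNT(*)
FROM flights
WHERE passengers > 164
GROUP BY airline

Note: WHERE filters rows before grouping.

Result:
  Delta: 2
  SkyAir: 2
  Spirit: 1
  United: 2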